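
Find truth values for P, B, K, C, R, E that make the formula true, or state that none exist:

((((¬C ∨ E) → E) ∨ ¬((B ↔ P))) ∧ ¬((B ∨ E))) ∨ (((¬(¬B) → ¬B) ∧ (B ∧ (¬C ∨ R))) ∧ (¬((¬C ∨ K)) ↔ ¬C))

P=T, B=F, K=T, C=F, R=F, E=F

  ((((¬C ∨ E) → E) ∨ ¬((B ↔ P))) ∧ ¬((B ∨ E))) ∨ (((¬(¬B) → ¬B) ∧ (B ∧ (¬C ∨ R))) ∧ (¬((¬C ∨ K)) ↔ ¬C)) = True
    (((¬C ∨ E) → E) ∨ ¬((B ↔ P))) ∧ ¬((B ∨ E)) = True
      ((¬C ∨ E) → E) ∨ ¬((B ↔ P)) = True
        (¬C ∨ E) → E = False
          ¬C ∨ E = True
            ¬C = True
        ¬((B ↔ P)) = True
          B ↔ P = False
      ¬((B ∨ E)) = True
        B ∨ E = False
    ((¬(¬B) → ¬B) ∧ (B ∧ (¬C ∨ R))) ∧ (¬((¬C ∨ K)) ↔ ¬C) = False
      (¬(¬B) → ¬B) ∧ (B ∧ (¬C ∨ R)) = False
        ¬(¬B) → ¬B = True
          ¬(¬B) = False
            ¬B = True
          ¬B = True
        B ∧ (¬C ∨ R) = False
          ¬C ∨ R = True
            ¬C = True
      ¬((¬C ∨ K)) ↔ ¬C = False
        ¬((¬C ∨ K)) = False
          ¬C ∨ K = True
            ¬C = True
        ¬C = True
The formula evaluates to True.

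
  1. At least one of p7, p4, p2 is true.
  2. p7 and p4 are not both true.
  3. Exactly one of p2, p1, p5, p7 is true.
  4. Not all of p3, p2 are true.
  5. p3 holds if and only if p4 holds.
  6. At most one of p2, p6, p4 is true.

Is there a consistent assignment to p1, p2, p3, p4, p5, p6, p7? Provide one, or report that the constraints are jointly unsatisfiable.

p1=T; p2=F; p3=T; p4=T; p5=F; p6=F; p7=F

  (1) {p7, p4, p2}: 1 true — at least one ✓
  (2) p7=F, p4=T — not both ✓
  (3) {p2, p1, p5, p7}: 1 true — exactly one ✓
  (4) {p3, p2}: 1/2 true — not all ✓
  (5) p3=T, p4=T — same ✓
  (6) {p2, p6, p4}: 1 true — at most one ✓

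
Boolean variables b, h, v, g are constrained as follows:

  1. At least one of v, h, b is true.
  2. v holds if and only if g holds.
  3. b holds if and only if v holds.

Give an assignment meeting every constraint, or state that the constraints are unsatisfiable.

b: True; h: True; v: True; g: True

  (1) {v, h, b}: 3 true — at least one ✓
  (2) v=T, g=T — same ✓
  (3) b=T, v=T — same ✓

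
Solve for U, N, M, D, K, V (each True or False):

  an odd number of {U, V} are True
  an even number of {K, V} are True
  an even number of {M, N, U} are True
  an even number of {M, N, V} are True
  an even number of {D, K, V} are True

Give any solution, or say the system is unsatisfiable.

The formula is unsatisfiable.

Adding constraints 1, 3, 4 mod 2: every variable appears an even number of times on the left, so the left side is 0.
But the right sides sum to 1 (mod 2). 0 ≠ 1 — the system is inconsistent.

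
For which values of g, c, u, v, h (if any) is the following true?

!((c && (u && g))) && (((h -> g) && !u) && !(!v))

g = True; c = False; u = False; v = True; h = False

  !((c && (u && g))) = True
    c && (u && g) = False
      u && g = False
  ((h -> g) && !u) && !(!v) = True
    (h -> g) && !u = True
      h -> g = True
      !u = True
    !(!v) = True
      !v = False
Both conjuncts True, so the formula holds.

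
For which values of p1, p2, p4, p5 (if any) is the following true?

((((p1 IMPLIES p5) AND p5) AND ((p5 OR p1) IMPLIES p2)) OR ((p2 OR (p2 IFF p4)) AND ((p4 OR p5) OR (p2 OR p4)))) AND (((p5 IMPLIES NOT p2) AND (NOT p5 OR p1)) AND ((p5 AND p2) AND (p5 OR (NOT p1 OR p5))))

Unsatisfiable — no assignment works.

Case p5 = True: the formula simplifies to (p2 OR (p2 OR (p2 IFF p4))) AND ((NOT p2 AND p1) AND p2).
  p2 = True: the conjunct NOT p2 is False.
  p2 = False: the conjunct p2 is False.
Case p5 = False: the conjunct p5 is False.
Both cases fail — unsatisfiable.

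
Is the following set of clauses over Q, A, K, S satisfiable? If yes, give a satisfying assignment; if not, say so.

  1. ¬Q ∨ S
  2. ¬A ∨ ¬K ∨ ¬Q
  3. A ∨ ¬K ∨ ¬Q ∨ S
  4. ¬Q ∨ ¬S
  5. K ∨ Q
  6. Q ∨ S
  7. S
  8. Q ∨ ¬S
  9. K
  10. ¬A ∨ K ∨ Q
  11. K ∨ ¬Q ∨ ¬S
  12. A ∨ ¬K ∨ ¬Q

Case S = True:
  (¬Q ∨ ¬S) forces Q = False.
  Clause (Q ∨ ¬S) is falsified — contradiction.
Case S = False:
  Clause (S) is falsified — contradiction.
Both cases fail, so the formula is unsatisfiable.

The formula is unsatisfiable.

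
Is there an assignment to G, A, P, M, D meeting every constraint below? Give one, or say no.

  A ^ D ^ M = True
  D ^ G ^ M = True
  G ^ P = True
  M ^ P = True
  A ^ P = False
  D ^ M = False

Unsatisfiable

Adding constraints 1, 2, 3, 5 mod 2: every variable appears an even number of times on the left, so the left side is 0.
But the right sides sum to 1 (mod 2). 0 ≠ 1 — the system is inconsistent.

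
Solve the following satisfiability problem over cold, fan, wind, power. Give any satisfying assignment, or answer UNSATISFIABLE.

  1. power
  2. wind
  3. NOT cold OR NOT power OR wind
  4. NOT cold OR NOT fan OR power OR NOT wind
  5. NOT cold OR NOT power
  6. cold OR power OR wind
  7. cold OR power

cold: False; fan: True; wind: True; power: True

Unit clause (power) forces power = True.
Unit clause (wind) forces wind = True.
In (NOT cold OR NOT power) only NOT cold is left, so cold = False.
Set fan = True.
Check each clause:
  (power): power holds.
  (wind): wind holds.
  (NOT cold OR NOT power OR wind): NOT cold holds.
  (NOT cold OR NOT fan OR power OR NOT wind): NOT cold holds.
  (NOT cold OR NOT power): NOT cold holds.
  (cold OR power OR wind): power holds.
  (cold OR power): power holds.
All clauses satisfied.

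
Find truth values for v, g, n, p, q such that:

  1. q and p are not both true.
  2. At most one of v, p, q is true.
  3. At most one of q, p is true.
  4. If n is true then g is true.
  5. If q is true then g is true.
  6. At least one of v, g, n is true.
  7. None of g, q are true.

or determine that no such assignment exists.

v = True, g = False, n = False, p = False, q = False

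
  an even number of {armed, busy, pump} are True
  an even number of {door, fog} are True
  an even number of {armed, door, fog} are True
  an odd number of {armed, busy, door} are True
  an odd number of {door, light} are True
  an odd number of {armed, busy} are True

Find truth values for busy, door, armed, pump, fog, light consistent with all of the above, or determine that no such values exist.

busy = True; door = False; armed = False; pump = True; fog = False; light = True

{armed, busy, pump}: 2 true → even ✓
{door, fog}: 0 true → even ✓
{armed, door, fog}: 0 true → even ✓
{armed, busy, door}: 1 true → odd ✓
{door, light}: 1 true → odd ✓
{armed, busy}: 1 true → odd ✓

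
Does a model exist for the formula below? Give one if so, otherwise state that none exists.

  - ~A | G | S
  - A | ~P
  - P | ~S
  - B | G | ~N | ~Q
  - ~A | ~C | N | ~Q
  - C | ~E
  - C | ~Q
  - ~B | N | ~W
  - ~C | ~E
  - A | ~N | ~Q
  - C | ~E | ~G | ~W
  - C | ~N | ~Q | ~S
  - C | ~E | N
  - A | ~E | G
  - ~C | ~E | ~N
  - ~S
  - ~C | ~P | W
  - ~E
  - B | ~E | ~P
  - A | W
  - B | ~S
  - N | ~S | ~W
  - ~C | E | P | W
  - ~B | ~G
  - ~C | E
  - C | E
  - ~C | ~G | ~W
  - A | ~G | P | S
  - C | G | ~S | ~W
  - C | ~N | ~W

The formula is unsatisfiable.

Case E = True:
  Clause (~E) is falsified — contradiction.
Case E = False:
  (~S) forces S = False.
  (~C | E) forces C = False.
  Clause (C | E) is falsified — contradiction.
Both cases fail, so the formula is unsatisfiable.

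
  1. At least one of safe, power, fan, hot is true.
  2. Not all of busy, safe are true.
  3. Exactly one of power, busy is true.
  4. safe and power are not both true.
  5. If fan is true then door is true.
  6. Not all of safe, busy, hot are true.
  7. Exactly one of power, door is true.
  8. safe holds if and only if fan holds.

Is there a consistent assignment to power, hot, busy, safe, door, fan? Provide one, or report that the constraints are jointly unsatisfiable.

power = True, hot = False, busy = False, safe = False, door = False, fan = False

  (1) {safe, power, fan, hot}: 1 true — at least one ✓
  (2) {busy, safe}: 0/2 true — not all ✓
  (3) {power, busy}: 1 true — exactly one ✓
  (4) safe=F, power=T — not both ✓
  (5) fan=F ⇒ door: vacuous ✓
  (6) {safe, busy, hot}: 0/3 true — not all ✓
  (7) {power, door}: 1 true — exactly one ✓
  (8) safe=F, fan=F — same ✓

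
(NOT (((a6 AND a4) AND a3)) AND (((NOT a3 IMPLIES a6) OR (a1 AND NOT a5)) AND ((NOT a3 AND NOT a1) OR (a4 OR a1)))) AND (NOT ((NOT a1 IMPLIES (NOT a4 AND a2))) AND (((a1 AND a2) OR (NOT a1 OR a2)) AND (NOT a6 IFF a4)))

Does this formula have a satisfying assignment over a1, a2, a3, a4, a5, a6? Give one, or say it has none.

a1 = False, a2 = False, a3 = True, a4 = True, a5 = True, a6 = False

  NOT (((a6 AND a4) AND a3)) AND (((NOT a3 IMPLIES a6) OR (a1 AND NOT a5)) AND ((NOT a3 AND NOT a1) OR (a4 OR a1))) = True
    NOT (((a6 AND a4) AND a3)) = True
      (a6 AND a4) AND a3 = False
        a6 AND a4 = False
    ((NOT a3 IMPLIES a6) OR (a1 AND NOT a5)) AND ((NOT a3 AND NOT a1) OR (a4 OR a1)) = True
      (NOT a3 IMPLIES a6) OR (a1 AND NOT a5) = True
        NOT a3 IMPLIES a6 = True
          NOT a3 = False
        a1 AND NOT a5 = False
          NOT a5 = False
      (NOT a3 AND NOT a1) OR (a4 OR a1) = True
        NOT a3 AND NOT a1 = False
          NOT a3 = False
          NOT a1 = True
        a4 OR a1 = True
  NOT ((NOT a1 IMPLIES (NOT a4 AND a2))) AND (((a1 AND a2) OR (NOT a1 OR a2)) AND (NOT a6 IFF a4)) = True
    NOT ((NOT a1 IMPLIES (NOT a4 AND a2))) = True
      NOT a1 IMPLIES (NOT a4 AND a2) = False
        NOT a1 = True
        NOT a4 AND a2 = False
          NOT a4 = False
    ((a1 AND a2) OR (NOT a1 OR a2)) AND (NOT a6 IFF a4) = True
      (a1 AND a2) OR (NOT a1 OR a2) = True
        a1 AND a2 = False
        NOT a1 OR a2 = True
          NOT a1 = True
      NOT a6 IFF a4 = True
        NOT a6 = True
Both conjuncts True, so the formula holds.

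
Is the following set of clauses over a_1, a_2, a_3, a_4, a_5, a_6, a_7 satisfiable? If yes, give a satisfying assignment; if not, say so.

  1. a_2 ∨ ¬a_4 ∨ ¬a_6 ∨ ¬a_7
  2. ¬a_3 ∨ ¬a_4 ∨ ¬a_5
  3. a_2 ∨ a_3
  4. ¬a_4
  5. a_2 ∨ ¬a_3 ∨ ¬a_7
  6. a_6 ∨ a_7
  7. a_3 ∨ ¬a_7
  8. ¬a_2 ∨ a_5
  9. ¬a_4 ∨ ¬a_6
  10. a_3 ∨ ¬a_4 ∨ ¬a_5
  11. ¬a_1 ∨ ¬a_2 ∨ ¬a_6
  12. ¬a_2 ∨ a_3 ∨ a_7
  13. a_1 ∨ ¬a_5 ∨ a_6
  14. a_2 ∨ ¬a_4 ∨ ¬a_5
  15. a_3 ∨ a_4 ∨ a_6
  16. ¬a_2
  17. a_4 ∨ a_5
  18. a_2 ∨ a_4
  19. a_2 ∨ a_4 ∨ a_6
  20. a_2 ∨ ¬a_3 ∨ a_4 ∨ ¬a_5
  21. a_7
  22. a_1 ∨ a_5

Unsatisfiable

Case a_4 = True:
  Clause (¬a_4) is falsified — contradiction.
Case a_4 = False:
  (¬a_2) forces a_2 = False.
  Clause (a_2 ∨ a_4) is falsified — contradiction.
Both cases fail, so the formula is unsatisfiable.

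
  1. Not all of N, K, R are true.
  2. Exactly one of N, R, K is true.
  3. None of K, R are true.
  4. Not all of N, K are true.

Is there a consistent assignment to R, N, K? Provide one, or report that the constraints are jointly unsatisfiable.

R: False, N: True, K: False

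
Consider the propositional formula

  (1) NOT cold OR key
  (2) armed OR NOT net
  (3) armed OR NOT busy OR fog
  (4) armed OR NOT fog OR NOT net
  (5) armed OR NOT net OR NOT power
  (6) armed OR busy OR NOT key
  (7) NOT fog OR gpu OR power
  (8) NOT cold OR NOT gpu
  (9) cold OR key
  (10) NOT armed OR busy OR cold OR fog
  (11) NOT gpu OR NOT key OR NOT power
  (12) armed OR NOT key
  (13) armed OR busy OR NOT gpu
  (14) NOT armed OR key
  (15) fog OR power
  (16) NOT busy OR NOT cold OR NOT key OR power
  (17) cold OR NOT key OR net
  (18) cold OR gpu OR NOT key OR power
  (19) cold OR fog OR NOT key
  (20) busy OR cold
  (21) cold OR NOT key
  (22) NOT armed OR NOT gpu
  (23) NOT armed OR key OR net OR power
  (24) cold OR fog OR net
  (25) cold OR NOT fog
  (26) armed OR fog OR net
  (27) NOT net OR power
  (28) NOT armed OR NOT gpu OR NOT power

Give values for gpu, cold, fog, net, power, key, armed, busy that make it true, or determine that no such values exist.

gpu=F; cold=T; fog=T; net=F; power=T; key=T; armed=T; busy=T

Set gpu = False.
Set cold = True.
  then (NOT cold OR key) forces key = True.
  then (armed OR NOT key) forces armed = True.
Set fog = True.
  then (NOT fog OR gpu OR power) forces power = True.
Set net = False.
Set busy = True.
All clauses satisfied.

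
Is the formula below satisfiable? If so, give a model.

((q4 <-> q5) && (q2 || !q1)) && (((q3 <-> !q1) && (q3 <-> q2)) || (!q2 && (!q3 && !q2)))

q1 = False; q2 = False; q3 = False; q4 = True; q5 = True

  (q4 <-> q5) && (q2 || !q1) = True
    q4 <-> q5 = True
    q2 || !q1 = True
      !q1 = True
  ((q3 <-> !q1) && (q3 <-> q2)) || (!q2 && (!q3 && !q2)) = True
    (q3 <-> !q1) && (q3 <-> q2) = False
      q3 <-> !q1 = False
        !q1 = True
      q3 <-> q2 = True
    !q2 && (!q3 && !q2) = True
      !q2 = True
      !q3 && !q2 = True
        !q3 = True
        !q2 = True
Both conjuncts True, so the formula holds.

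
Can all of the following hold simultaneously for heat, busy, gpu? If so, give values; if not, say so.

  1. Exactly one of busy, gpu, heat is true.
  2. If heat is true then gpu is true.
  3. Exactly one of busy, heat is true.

heat = False, busy = True, gpu = False

  (1) {busy, gpu, heat}: 1 true — exactly one ✓
  (2) heat=F ⇒ gpu: vacuous ✓
  (3) {busy, heat}: 1 true — exactly one ✓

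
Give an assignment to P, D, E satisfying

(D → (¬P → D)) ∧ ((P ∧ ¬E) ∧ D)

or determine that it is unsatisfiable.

P = True, D = True, E = False

  D → (¬P → D) = True
    ¬P → D = True
      ¬P = False
  (P ∧ ¬E) ∧ D = True
    P ∧ ¬E = True
      ¬E = True
Both conjuncts True, so the formula holds.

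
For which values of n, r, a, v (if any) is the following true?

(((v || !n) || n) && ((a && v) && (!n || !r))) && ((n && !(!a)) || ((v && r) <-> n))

n = True, r = False, a = True, v = True

  ((v || !n) || n) && ((a && v) && (!n || !r)) = True
    (v || !n) || n = True
      v || !n = True
        !n = False
    (a && v) && (!n || !r) = True
      a && v = True
      !n || !r = True
        !n = False
        !r = True
  (n && !(!a)) || ((v && r) <-> n) = True
    n && !(!a) = True
      !(!a) = True
        !a = False
    (v && r) <-> n = False
      v && r = False
Both conjuncts True, so the formula holds.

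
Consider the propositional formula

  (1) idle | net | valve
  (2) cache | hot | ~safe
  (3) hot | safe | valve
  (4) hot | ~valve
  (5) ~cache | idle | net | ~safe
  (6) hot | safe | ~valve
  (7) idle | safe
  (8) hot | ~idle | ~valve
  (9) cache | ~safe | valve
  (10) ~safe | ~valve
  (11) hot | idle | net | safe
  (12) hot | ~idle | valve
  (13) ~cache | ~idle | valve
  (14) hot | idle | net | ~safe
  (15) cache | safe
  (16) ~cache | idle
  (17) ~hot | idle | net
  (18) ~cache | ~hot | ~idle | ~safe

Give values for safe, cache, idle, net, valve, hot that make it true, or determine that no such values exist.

safe=F, cache=T, idle=T, net=T, valve=T, hot=T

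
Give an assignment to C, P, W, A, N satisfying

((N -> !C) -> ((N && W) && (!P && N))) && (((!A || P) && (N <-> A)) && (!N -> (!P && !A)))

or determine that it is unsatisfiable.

C = True, P = True, W = False, A = True, N = True

  (N -> !C) -> ((N && W) && (!P && N)) = True
    N -> !C = False
      !C = False
    (N && W) && (!P && N) = False
      N && W = False
      !P && N = False
        !P = False
  ((!A || P) && (N <-> A)) && (!N -> (!P && !A)) = True
    (!A || P) && (N <-> A) = True
      !A || P = True
        !A = False
      N <-> A = True
    !N -> (!P && !A) = True
      !N = False
      !P && !A = False
        !P = False
        !A = False
Both conjuncts True, so the formula holds.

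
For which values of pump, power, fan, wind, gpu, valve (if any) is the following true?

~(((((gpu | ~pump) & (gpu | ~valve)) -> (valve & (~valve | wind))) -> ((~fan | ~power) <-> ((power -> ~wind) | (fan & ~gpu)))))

pump: True, power: True, fan: True, wind: False, gpu: False, valve: True

  ~(((((gpu | ~pump) & (gpu | ~valve)) -> (valve & (~valve | wind))) -> ((~fan | ~power) <-> ((power -> ~wind) | (fan & ~gpu))))) = True
    (((gpu | ~pump) & (gpu | ~valve)) -> (valve & (~valve | wind))) -> ((~fan | ~power) <-> ((power -> ~wind) | (fan & ~gpu))) = False
      ((gpu | ~pump) & (gpu | ~valve)) -> (valve & (~valve | wind)) = True
        (gpu | ~pump) & (gpu | ~valve) = False
          gpu | ~pump = False
            ~pump = False
          gpu | ~valve = False
            ~valve = False
        valve & (~valve | wind) = False
          ~valve | wind = False
            ~valve = False
      (~fan | ~power) <-> ((power -> ~wind) | (fan & ~gpu)) = False
        ~fan | ~power = False
          ~fan = False
          ~power = False
        (power -> ~wind) | (fan & ~gpu) = True
          power -> ~wind = True
            ~wind = True
          fan & ~gpu = True
            ~gpu = True
The formula evaluates to True.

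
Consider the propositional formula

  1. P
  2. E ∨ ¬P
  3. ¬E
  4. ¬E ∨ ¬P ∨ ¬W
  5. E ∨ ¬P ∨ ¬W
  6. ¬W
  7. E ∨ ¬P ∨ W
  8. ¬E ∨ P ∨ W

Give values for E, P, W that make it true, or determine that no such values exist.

The formula is unsatisfiable.

Case E = True:
  Clause (¬E) is falsified — contradiction.
Case E = False:
  (P) forces P = True.
  Clause (E ∨ ¬P) is falsified — contradiction.
Both cases fail, so the formula is unsatisfiable.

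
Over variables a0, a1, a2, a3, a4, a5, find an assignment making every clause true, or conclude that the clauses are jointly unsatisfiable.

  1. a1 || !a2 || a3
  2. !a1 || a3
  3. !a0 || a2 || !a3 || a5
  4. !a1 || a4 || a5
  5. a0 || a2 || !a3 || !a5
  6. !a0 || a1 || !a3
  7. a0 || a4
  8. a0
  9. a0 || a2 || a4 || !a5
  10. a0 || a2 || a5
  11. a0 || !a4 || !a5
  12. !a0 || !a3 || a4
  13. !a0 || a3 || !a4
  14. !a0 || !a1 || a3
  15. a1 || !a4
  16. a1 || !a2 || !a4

a0: True, a1: False, a2: False, a3: False, a4: False, a5: True

Unit clause (a0) forces a0 = True.
Set a1 = False.
  then (!a0 || a1 || !a3) forces a3 = False.
  then (!a0 || a3 || !a4) forces a4 = False.
  then (a1 || !a2 || a3) forces a2 = False.
Set a5 = True.
All clauses satisfied.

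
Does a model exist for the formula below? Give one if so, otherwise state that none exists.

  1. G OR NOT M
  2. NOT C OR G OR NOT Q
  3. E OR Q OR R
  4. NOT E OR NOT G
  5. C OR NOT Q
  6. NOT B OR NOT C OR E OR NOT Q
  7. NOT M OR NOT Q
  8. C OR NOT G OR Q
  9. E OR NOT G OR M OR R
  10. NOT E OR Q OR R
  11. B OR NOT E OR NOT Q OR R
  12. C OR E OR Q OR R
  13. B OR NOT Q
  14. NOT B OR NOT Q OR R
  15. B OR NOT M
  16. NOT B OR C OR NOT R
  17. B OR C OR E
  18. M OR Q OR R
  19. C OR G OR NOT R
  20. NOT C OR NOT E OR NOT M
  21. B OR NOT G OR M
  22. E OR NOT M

M = False, E = False, G = False, Q = False, B = True, R = True, C = True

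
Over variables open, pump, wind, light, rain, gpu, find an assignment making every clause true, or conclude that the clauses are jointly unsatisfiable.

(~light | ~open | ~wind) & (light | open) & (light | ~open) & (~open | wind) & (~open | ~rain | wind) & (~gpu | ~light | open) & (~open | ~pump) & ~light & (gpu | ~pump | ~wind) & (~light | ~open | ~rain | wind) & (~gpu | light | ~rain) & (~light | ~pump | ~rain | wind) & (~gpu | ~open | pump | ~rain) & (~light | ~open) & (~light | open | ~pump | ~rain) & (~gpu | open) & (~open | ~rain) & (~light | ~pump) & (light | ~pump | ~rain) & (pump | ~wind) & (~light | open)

Unsatisfiable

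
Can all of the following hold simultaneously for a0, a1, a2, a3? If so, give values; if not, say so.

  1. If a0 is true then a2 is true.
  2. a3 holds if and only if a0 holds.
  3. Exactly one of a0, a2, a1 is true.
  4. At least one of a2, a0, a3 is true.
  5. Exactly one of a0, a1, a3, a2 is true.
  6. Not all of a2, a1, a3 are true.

a0 = False; a1 = False; a2 = True; a3 = False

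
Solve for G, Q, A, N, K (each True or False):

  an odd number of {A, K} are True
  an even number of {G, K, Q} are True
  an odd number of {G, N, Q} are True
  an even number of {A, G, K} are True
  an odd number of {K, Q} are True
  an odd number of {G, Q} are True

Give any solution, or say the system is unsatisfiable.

G=T, Q=F, A=F, N=F, K=T

{A, K}: 1 true → odd ✓
{G, K, Q}: 2 true → even ✓
{G, N, Q}: 1 true → odd ✓
{A, G, K}: 2 true → even ✓
{K, Q}: 1 true → odd ✓
{G, Q}: 1 true → odd ✓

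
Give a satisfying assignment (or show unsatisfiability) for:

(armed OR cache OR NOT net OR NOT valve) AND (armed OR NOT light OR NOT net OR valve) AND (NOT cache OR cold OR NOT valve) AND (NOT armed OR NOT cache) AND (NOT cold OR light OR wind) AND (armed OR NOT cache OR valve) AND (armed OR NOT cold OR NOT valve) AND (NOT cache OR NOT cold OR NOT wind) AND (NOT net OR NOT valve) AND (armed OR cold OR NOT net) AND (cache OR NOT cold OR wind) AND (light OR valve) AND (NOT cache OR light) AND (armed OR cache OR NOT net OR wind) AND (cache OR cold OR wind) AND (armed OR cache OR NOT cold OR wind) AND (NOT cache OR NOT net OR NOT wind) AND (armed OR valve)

Set light = True.
Try cache = True:
  (NOT armed OR NOT cache) forces armed = False.
  (armed OR NOT cache OR valve) forces valve = True.
  (NOT cache OR cold OR NOT valve) forces cold = True.
  clause (armed OR NOT cold OR NOT valve) is falsified — backtrack.
So cache = False.
Set valve = True.
  then (NOT net OR NOT valve) forces net = False.
Set wind = True.
Set armed = False.
  then (armed OR NOT cold OR NOT valve) forces cold = False.
All clauses satisfied.

light = True, cache = False, valve = True, wind = True, armed = False, cold = False, net = False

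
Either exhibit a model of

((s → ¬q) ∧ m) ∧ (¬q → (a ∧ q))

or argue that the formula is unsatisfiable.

q=T; a=T; m=T; s=F

  (s → ¬q) ∧ m = True
    s → ¬q = True
      ¬q = False
  ¬q → (a ∧ q) = True
    ¬q = False
    a ∧ q = True
Both conjuncts True, so the formula holds.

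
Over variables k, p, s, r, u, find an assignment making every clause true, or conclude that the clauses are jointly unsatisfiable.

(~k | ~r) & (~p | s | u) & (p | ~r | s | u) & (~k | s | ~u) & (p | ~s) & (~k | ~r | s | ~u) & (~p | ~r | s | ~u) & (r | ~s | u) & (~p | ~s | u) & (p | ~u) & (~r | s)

Set k = False.
Set p = False.
  then (p | ~s) forces s = False.
  then (p | ~u) forces u = False.
  then (~r | s) forces r = False.
All clauses satisfied.

k: False, p: False, s: False, r: False, u: False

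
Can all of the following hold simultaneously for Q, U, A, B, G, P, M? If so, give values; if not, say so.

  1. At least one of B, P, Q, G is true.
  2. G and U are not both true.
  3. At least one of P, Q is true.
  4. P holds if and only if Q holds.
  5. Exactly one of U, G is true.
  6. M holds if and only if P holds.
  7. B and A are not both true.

Q = True, U = True, A = False, B = False, G = False, P = True, M = True

  (1) {B, P, Q, G}: 2 true — at least one ✓
  (2) G=F, U=T — not both ✓
  (3) {P, Q}: 2 true — at least one ✓
  (4) P=T, Q=T — same ✓
  (5) {U, G}: 1 true — exactly one ✓
  (6) M=T, P=T — same ✓
  (7) B=F, A=F — not both ✓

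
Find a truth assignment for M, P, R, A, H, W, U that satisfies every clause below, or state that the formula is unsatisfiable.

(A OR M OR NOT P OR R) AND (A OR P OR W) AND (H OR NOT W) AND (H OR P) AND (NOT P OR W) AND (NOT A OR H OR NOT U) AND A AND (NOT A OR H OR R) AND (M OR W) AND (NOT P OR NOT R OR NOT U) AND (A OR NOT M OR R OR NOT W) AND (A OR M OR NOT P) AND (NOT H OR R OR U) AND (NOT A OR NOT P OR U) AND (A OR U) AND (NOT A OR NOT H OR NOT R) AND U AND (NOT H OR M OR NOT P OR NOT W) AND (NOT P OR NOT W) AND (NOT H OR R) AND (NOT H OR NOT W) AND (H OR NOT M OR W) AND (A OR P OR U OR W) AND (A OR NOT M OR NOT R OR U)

Case A = True:
  (U) forces U = True.
  (NOT A OR H OR NOT U) forces H = True.
  (NOT A OR NOT H OR NOT R) forces R = False.
  Clause (NOT H OR R) is falsified — contradiction.
Case A = False:
  Clause (A) is falsified — contradiction.
Both cases fail, so the formula is unsatisfiable.

UNSATISFIABLE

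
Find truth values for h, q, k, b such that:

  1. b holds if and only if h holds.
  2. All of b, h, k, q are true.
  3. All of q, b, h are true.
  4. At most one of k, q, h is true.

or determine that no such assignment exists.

Case h = True:
  (1) with h=T forces b = True.
  (2) forces k = True.
  Constraint (4) is violated (k=T, h=T) — contradiction.
Case h = False:
  Constraint (2) is violated (h=F) — contradiction.
Both cases fail — unsatisfiable.

The formula is unsatisfiable.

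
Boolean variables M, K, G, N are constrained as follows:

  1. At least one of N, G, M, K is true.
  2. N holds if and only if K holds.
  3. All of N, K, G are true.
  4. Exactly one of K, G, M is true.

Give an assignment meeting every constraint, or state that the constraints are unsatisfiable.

UNSATISFIABLE

Case K = True:
  (2) with K=T forces N = True.
  (3) forces G = True.
  Constraint (4) is violated (K=T, G=T) — contradiction.
Case K = False:
  Constraint (3) is violated (K=F) — contradiction.
Both cases fail — unsatisfiable.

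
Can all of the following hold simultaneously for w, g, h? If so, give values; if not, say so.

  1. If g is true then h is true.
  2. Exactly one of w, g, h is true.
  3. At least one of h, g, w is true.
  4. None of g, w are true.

w = False, g = False, h = True

  (1) g=F ⇒ h: vacuous ✓
  (2) {w, g, h}: 1 true — exactly one ✓
  (3) {h, g, w}: 1 true — at least one ✓
  (4) {g, w}: 0 true — none ✓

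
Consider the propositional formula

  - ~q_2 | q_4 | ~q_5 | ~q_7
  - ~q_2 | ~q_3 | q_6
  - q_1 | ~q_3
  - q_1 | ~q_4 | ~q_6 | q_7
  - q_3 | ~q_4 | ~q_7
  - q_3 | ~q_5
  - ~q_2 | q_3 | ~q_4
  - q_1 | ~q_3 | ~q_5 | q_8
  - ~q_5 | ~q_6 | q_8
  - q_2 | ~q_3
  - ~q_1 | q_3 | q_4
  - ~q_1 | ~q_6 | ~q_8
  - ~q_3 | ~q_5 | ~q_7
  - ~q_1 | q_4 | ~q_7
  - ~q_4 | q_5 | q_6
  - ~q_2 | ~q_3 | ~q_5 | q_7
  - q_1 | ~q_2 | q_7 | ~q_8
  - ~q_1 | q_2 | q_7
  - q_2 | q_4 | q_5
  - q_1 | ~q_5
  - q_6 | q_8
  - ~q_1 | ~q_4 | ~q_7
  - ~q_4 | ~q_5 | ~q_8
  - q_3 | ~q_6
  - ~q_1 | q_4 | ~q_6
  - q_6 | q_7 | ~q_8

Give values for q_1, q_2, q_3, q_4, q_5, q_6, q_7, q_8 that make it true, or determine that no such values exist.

Set q_1 = True.
Try q_2 = False:
  (q_2 | ~q_3) forces q_3 = False.
  (q_3 | ~q_5) forces q_5 = False.
  (~q_1 | q_3 | q_4) forces q_4 = True.
  (q_3 | ~q_4 | ~q_7) forces q_7 = False.
  clause (~q_1 | q_2 | q_7) is falsified — backtrack.
So q_2 = True.
Set q_3 = True.
  then (~q_2 | ~q_3 | q_6) forces q_6 = True.
  then (~q_1 | ~q_6 | ~q_8) forces q_8 = False.
  then (~q_1 | q_4 | ~q_6) forces q_4 = True.
  then (~q_5 | ~q_6 | q_8) forces q_5 = False.
  then (~q_1 | ~q_4 | ~q_7) forces q_7 = False.
All clauses satisfied.

q_1=T; q_2=T; q_3=T; q_4=T; q_5=F; q_6=T; q_7=F; q_8=F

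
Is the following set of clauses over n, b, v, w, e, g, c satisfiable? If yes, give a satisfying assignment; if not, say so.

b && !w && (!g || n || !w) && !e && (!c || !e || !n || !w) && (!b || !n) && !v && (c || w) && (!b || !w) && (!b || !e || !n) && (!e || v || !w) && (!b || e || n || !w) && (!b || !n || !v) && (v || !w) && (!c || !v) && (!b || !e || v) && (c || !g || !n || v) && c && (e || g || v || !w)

n = False, b = True, v = False, w = False, e = False, g = False, c = True

Unit clause (b) forces b = True.
Unit clause (!w) forces w = False.
Unit clause (!e) forces e = False.
In (!b || !n) only !n is left, so n = False.
Unit clause (!v) forces v = False.
In (c || w) only c is left, so c = True.
Set g = False.
All clauses satisfied.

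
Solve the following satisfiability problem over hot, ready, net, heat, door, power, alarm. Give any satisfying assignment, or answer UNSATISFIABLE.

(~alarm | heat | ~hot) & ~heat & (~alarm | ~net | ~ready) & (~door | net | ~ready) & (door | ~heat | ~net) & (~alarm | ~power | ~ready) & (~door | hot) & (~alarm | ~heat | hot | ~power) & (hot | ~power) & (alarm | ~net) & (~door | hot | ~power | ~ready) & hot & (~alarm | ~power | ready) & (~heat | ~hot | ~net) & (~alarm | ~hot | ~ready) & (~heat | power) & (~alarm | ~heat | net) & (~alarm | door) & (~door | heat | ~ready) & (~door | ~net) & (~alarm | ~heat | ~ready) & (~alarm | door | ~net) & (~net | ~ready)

hot=T; ready=F; net=F; heat=F; door=T; power=T; alarm=F

Unit clause (~heat) forces heat = False.
Unit clause (hot) forces hot = True.
In (~alarm | heat | ~hot) only ~alarm is left, so alarm = False.
In (alarm | ~net) only ~net is left, so net = False.
Set ready = False.
Set door = True.
Set power = True.
All clauses satisfied.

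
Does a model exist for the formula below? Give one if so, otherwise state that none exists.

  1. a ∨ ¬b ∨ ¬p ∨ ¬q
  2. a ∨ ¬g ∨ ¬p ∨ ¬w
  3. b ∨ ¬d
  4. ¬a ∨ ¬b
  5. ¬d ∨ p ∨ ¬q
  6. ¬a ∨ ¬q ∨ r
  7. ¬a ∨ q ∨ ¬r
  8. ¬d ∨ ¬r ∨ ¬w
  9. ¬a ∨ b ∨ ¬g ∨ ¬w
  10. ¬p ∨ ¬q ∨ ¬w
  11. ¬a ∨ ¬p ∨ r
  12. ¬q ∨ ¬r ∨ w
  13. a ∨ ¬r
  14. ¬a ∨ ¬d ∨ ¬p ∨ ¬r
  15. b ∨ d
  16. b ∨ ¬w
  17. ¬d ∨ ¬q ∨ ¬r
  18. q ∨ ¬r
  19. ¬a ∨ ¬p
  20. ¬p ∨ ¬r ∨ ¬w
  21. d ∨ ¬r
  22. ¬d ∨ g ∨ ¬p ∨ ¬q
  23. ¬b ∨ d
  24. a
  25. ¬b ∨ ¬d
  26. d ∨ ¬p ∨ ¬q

The formula is unsatisfiable.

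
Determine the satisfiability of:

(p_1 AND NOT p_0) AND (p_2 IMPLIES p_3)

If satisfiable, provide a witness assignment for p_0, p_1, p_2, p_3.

p_0: False, p_1: True, p_2: True, p_3: True

  p_1 AND NOT p_0 = True
    NOT p_0 = True
  p_2 IMPLIES p_3 = True
Both conjuncts True, so the formula holds.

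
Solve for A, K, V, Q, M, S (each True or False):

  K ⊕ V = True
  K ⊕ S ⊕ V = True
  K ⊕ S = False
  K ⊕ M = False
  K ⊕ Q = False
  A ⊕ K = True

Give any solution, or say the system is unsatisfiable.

A = True; K = False; V = True; Q = False; M = False; S = False

K ⊕ V = F ⊕ T = True ✓
K ⊕ S ⊕ V = F ⊕ F ⊕ T = True ✓
K ⊕ S = F ⊕ F = False ✓
K ⊕ M = F ⊕ F = False ✓
K ⊕ Q = F ⊕ F = False ✓
A ⊕ K = T ⊕ F = True ✓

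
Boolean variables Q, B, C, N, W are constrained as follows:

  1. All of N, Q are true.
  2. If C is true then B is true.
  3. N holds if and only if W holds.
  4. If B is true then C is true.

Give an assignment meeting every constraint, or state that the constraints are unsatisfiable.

Q = True, B = False, C = False, N = True, W = True

  (1) {N, Q}: all 2 true ✓
  (2) C=F ⇒ B: vacuous ✓
  (3) N=T, W=T — same ✓
  (4) B=F ⇒ C: vacuous ✓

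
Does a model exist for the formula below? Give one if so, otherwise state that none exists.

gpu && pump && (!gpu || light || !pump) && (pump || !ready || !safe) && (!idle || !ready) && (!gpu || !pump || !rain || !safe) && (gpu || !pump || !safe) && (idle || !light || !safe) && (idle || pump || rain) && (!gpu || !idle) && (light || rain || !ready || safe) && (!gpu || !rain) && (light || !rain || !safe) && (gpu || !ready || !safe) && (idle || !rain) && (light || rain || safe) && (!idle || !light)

Unit clause (gpu) forces gpu = True.
Unit clause (pump) forces pump = True.
In (!gpu || light || !pump) only light is left, so light = True.
In (!gpu || !idle) only !idle is left, so idle = False.
In (!gpu || !rain) only !rain is left, so rain = False.
In (idle || !light || !safe) only !safe is left, so safe = False.
Set ready = False.
All clauses satisfied.

light = True, gpu = True, idle = False, ready = False, rain = False, pump = True, safe = False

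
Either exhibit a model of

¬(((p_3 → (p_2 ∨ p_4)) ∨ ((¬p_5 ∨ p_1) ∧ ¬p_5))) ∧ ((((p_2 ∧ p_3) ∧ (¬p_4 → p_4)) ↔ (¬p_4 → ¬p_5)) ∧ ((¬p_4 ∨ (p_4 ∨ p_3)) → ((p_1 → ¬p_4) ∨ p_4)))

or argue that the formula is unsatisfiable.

p_1 = False; p_2 = False; p_3 = True; p_4 = False; p_5 = True

  ¬(((p_3 → (p_2 ∨ p_4)) ∨ ((¬p_5 ∨ p_1) ∧ ¬p_5))) = True
    (p_3 → (p_2 ∨ p_4)) ∨ ((¬p_5 ∨ p_1) ∧ ¬p_5) = False
      p_3 → (p_2 ∨ p_4) = False
        p_2 ∨ p_4 = False
      (¬p_5 ∨ p_1) ∧ ¬p_5 = False
        ¬p_5 ∨ p_1 = False
          ¬p_5 = False
        ¬p_5 = False
  (((p_2 ∧ p_3) ∧ (¬p_4 → p_4)) ↔ (¬p_4 → ¬p_5)) ∧ ((¬p_4 ∨ (p_4 ∨ p_3)) → ((p_1 → ¬p_4) ∨ p_4)) = True
    ((p_2 ∧ p_3) ∧ (¬p_4 → p_4)) ↔ (¬p_4 → ¬p_5) = True
      (p_2 ∧ p_3) ∧ (¬p_4 → p_4) = False
        p_2 ∧ p_3 = False
        ¬p_4 → p_4 = False
          ¬p_4 = True
      ¬p_4 → ¬p_5 = False
        ¬p_4 = True
        ¬p_5 = False
    (¬p_4 ∨ (p_4 ∨ p_3)) → ((p_1 → ¬p_4) ∨ p_4) = True
      ¬p_4 ∨ (p_4 ∨ p_3) = True
        ¬p_4 = True
        p_4 ∨ p_3 = True
      (p_1 → ¬p_4) ∨ p_4 = True
        p_1 → ¬p_4 = True
          ¬p_4 = True
Both conjuncts True, so the formula holds.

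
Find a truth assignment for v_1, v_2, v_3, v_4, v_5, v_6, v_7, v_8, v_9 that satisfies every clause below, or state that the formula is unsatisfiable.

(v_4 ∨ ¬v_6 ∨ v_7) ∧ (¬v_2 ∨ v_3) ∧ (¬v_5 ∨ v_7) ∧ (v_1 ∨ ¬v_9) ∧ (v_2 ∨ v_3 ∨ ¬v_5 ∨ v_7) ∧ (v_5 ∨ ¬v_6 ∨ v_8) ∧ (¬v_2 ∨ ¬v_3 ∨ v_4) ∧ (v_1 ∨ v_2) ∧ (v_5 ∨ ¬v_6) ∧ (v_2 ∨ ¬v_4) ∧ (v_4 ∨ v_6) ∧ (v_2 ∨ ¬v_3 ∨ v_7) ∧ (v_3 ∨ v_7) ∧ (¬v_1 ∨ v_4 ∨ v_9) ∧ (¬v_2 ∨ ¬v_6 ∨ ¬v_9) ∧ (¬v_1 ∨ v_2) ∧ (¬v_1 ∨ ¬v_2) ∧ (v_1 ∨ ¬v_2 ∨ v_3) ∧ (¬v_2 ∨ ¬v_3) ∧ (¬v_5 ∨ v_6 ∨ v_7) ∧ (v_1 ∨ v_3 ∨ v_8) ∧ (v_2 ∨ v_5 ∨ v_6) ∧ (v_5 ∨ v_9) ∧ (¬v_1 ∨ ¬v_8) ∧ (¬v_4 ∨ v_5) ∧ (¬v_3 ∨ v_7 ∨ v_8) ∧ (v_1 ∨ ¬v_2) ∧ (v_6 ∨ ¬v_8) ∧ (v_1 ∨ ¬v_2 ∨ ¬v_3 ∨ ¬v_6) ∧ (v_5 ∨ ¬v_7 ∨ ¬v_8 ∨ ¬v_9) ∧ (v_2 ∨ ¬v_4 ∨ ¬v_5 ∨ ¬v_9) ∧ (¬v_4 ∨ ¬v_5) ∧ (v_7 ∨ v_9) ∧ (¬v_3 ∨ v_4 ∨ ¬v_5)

Case v_2 = True:
  (¬v_2 ∨ v_3) forces v_3 = True.
  Clause (¬v_2 ∨ ¬v_3) is falsified — contradiction.
Case v_2 = False:
  (v_1 ∨ v_2) forces v_1 = True.
  Clause (¬v_1 ∨ v_2) is falsified — contradiction.
Both cases fail, so the formula is unsatisfiable.

Unsatisfiable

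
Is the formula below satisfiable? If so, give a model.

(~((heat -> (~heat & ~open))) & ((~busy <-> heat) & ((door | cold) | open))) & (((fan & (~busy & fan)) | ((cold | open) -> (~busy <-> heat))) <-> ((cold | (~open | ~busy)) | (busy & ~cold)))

fan: False, door: False, open: True, cold: False, heat: True, busy: False

  ~((heat -> (~heat & ~open))) & ((~busy <-> heat) & ((door | cold) | open)) = True
    ~((heat -> (~heat & ~open))) = True
      heat -> (~heat & ~open) = False
        ~heat & ~open = False
          ~heat = False
          ~open = False
    (~busy <-> heat) & ((door | cold) | open) = True
      ~busy <-> heat = True
        ~busy = True
      (door | cold) | open = True
        door | cold = False
  ((fan & (~busy & fan)) | ((cold | open) -> (~busy <-> heat))) <-> ((cold | (~open | ~busy)) | (busy & ~cold)) = True
    (fan & (~busy & fan)) | ((cold | open) -> (~busy <-> heat)) = True
      fan & (~busy & fan) = False
        ~busy & fan = False
          ~busy = True
      (cold | open) -> (~busy <-> heat) = True
        cold | open = True
        ~busy <-> heat = True
          ~busy = True
    (cold | (~open | ~busy)) | (busy & ~cold) = True
      cold | (~open | ~busy) = True
        ~open | ~busy = True
          ~open = False
          ~busy = True
      busy & ~cold = False
        ~cold = True
Both conjuncts True, so the formula holds.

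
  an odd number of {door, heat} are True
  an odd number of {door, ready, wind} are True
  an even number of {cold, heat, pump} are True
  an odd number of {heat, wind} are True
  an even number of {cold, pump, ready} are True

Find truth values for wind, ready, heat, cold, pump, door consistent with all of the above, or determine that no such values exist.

wind=F, ready=T, heat=T, cold=F, pump=T, door=F

{door, heat}: 1 true → odd ✓
{door, ready, wind}: 1 true → odd ✓
{cold, heat, pump}: 2 true → even ✓
{heat, wind}: 1 true → odd ✓
{cold, pump, ready}: 2 true → even ✓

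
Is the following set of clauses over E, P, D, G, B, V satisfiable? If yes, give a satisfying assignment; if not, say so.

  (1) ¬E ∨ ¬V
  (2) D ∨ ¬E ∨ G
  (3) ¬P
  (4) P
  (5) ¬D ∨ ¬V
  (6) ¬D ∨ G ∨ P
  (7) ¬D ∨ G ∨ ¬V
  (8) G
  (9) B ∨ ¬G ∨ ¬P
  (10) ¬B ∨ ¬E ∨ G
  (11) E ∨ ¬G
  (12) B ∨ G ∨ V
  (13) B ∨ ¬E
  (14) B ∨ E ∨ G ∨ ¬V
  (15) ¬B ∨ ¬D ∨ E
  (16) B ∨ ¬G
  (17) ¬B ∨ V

No satisfying assignment exists.

Case P = True:
  Clause (¬P) is falsified — contradiction.
Case P = False:
  Clause (P) is falsified — contradiction.
Both cases fail, so the formula is unsatisfiable.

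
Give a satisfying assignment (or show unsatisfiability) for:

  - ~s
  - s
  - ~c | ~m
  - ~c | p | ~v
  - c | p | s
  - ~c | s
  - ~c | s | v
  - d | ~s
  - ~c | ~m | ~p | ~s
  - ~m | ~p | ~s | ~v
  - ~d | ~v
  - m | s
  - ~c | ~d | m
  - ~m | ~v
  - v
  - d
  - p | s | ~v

Case s = True:
  Clause (~s) is falsified — contradiction.
Case s = False:
  Clause (s) is falsified — contradiction.
Both cases fail, so the formula is unsatisfiable.

UNSATISFIABLE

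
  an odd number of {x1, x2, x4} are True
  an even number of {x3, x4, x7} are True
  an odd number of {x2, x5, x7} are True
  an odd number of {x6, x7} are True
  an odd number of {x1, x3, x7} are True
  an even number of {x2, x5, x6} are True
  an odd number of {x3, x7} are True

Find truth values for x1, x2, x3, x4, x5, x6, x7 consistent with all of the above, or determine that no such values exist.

x1=F; x2=F; x3=T; x4=T; x5=T; x6=T; x7=F

{x1, x2, x4}: 1 true → odd ✓
{x3, x4, x7}: 2 true → even ✓
{x2, x5, x7}: 1 true → odd ✓
{x6, x7}: 1 true → odd ✓
{x1, x3, x7}: 1 true → odd ✓
{x2, x5, x6}: 2 true → even ✓
{x3, x7}: 1 true → odd ✓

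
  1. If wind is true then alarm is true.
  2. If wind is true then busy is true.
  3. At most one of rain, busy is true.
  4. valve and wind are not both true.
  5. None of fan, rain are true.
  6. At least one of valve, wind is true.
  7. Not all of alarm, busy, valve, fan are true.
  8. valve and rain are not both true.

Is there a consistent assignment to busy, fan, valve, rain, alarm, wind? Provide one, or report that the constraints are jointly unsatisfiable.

busy = True, fan = False, valve = True, rain = False, alarm = False, wind = False

  (1) wind=F ⇒ alarm: vacuous ✓
  (2) wind=F ⇒ busy: vacuous ✓
  (3) {rain, busy}: 1 true — at most one ✓
  (4) valve=T, wind=F — not both ✓
  (5) {fan, rain}: 0 true — none ✓
  (6) {valve, wind}: 1 true — at least one ✓
  (7) {alarm, busy, valve, fan}: 2/4 true — not all ✓
  (8) valve=T, rain=F — not both ✓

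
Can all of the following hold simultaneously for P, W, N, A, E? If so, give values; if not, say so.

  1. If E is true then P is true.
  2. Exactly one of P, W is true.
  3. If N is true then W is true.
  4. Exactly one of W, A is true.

P=T, W=F, N=F, A=T, E=T

  (1) E=T ⇒ P: T ✓
  (2) {P, W}: 1 true — exactly one ✓
  (3) N=F ⇒ W: vacuous ✓
  (4) {W, A}: 1 true — exactly one ✓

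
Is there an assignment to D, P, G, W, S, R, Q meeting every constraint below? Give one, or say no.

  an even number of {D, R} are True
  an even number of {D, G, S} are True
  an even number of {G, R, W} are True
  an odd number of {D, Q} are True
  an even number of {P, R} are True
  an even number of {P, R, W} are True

D=T, P=T, G=T, W=F, S=F, R=T, Q=F

{D, R}: 2 true → even ✓
{D, G, S}: 2 true → even ✓
{G, R, W}: 2 true → even ✓
{D, Q}: 1 true → odd ✓
{P, R}: 2 true → even ✓
{P, R, W}: 2 true → even ✓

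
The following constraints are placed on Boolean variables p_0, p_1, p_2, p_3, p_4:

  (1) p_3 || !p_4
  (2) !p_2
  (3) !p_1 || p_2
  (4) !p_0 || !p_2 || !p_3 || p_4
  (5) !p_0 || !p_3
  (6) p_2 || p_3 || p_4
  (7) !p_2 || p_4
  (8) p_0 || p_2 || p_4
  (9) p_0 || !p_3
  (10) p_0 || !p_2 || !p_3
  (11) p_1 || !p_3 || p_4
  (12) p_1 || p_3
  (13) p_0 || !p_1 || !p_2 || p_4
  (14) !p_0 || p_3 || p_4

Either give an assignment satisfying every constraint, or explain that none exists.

The formula is unsatisfiable.

Case p_2 = True:
  Clause (!p_2) is falsified — contradiction.
Case p_2 = False:
  (!p_1 || p_2) forces p_1 = False.
  (p_1 || p_3) forces p_3 = True.
  (!p_0 || !p_3) forces p_0 = False.
  Clause (p_0 || !p_3) is falsified — contradiction.
Both cases fail, so the formula is unsatisfiable.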